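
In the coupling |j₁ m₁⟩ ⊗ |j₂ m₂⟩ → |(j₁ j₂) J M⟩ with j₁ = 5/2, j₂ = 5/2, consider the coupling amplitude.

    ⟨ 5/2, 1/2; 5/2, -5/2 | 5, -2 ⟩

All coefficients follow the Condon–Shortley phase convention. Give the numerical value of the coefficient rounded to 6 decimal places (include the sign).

+0.288675

j₁+j₂−J=0  J+j₁−j₂=5  J−j₁+j₂=5  j₁+j₂+J+1=11
(j₁±m₁, j₂±m₂, J±M) = (3,2,0,5,3,7)
P² = 172800
sum k=0..0:
  [0] +1/1440 = 1/1440
S = 1/1440
C² = P²·S² = 1/12 ; C = +0.288675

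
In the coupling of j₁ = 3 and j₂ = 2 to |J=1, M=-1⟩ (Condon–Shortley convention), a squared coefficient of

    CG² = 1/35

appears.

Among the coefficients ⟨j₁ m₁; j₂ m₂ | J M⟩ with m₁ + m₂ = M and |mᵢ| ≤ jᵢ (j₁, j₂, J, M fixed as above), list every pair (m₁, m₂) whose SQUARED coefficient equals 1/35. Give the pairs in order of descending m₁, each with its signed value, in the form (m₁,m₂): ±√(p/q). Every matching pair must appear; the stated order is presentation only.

(1,-2): +√(1/35)

Admissible pairs with m₁+m₂ = M = -1: (-3,2), (-2,1), (-1,0), (0,-1), (1,-2)
  (m₁,m₂)=(1,-2): CG² = 1/35, CG = +√(1/35)   ← matches the target
  (m₁,m₂)=(0,-1): CG² = 3/35, CG = −√(3/35)
  (m₁,m₂)=(-1,0): CG² = 6/35, CG = +√(6/35)
  (m₁,m₂)=(-2,1): CG² = 2/7, CG = −√(2/7)
  (m₁,m₂)=(-3,2): CG² = 3/7, CG = +√(3/7)
Pairs with CG² = 1/35: (1,-2): +√(1/35)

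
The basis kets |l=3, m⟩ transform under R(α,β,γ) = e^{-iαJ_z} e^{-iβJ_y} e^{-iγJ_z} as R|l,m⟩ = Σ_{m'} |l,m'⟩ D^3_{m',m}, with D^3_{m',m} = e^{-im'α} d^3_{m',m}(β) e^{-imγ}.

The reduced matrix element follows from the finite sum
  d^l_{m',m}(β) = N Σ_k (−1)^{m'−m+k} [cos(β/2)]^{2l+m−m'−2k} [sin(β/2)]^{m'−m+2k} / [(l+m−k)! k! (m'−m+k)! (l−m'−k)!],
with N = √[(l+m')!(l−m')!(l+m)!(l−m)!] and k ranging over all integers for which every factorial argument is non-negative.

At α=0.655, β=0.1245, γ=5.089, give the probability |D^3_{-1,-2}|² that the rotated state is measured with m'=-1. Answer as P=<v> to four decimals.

Split into d^3_{-1,-2}(β=0.1245) × two z-phases.
Half-angle: c=0.998063, s=0.062210. N=√(2·24·1·120)=75.894664
k∈{0,1} keeps every argument non-negative
  k=0: (−1)^1·75.8947/(24)·0.9981^5·0.0622^1 = -0.194827
  k=1: (−1)^2·75.8947/(12)·0.9981^3·0.0622^3 = +0.001514
d^3_{-1,-2}(0.1245) = -0.194827 +0.001514 = -0.193313
|D^3_{-1,-2}|² = |d^3_{-1,-2}(β)|² = (-0.193313)² = 0.037370 (the z-rotation phases have unit modulus)

P=0.0374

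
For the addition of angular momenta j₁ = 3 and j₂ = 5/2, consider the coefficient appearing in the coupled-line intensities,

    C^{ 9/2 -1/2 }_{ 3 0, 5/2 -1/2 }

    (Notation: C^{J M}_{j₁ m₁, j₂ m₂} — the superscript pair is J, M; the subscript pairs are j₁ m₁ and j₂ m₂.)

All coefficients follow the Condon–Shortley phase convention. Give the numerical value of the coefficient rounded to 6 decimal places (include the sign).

√[10·1!5!4!/11! · 3!3!2!3!4!5!] = √(69120/77)
  +(−1)^0/∏(0,1,3,2,2,2)! = 1/48  (running 1/48)
  +(−1)^1/∏(1,0,2,1,3,3)! = -1/72  (running 1/144)
⟨..|..⟩ = √(69120/77)·(1/144) = +0.208063

+√(10/231) ≈ +0.208063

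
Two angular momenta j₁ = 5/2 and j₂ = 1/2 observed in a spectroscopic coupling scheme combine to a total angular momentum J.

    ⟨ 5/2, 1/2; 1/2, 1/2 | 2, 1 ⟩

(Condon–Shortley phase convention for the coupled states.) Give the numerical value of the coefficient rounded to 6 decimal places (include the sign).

√[5·1!4!0!/6! · 3!2!1!0!3!1!] = √(12)
  +(−1)^1/∏(1,0,1,0,3,0)! = -1/6  (running -1/6)
⟨..|..⟩ = √(12)·(-1/6) = -0.577350

−√(1/3) ≈ -0.577350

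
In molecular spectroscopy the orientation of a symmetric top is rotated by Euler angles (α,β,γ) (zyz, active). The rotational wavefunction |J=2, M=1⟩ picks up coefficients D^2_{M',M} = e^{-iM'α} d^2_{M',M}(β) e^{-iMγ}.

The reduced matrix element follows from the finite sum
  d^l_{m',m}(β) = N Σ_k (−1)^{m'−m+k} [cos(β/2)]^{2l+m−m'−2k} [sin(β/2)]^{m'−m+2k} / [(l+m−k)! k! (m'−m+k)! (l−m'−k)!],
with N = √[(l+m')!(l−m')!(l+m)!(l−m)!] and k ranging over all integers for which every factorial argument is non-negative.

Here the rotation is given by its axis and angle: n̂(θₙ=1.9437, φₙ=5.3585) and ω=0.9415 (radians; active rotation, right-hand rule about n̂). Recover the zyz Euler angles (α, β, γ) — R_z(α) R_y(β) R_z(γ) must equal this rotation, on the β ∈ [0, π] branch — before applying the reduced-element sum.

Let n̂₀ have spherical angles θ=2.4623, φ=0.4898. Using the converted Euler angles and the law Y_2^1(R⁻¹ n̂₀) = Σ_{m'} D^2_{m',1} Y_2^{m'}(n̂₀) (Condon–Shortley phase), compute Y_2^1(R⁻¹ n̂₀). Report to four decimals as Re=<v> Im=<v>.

Re=-0.1077 Im=-0.0986

Axis–angle → zyz. n̂ = (sinθₙcosφₙ, sinθₙsinφₙ, cosθₙ) = (+0.560707, -0.743558, -0.364321), ω = 0.9415.
R = I cosω + sinω [n̂]ₓ + (1−cosω) n̂n̂ᵀ gives
  R = [+0.717924, +0.123002, -0.685168; -0.466062, +0.816043, -0.341846; +0.517079, +0.564751, +0.643184]
β = atan2(√(R₁₃²+R₂₃²), R₃₃) = 0.872147; α = atan2(R₂₃, R₁₃) mod 2π = 3.604379; γ = atan2(R₃₂, −R₃₁) mod 2π = 2.312157
Need the full column D^2_{m',1} for m'=−2..2 at α=3.6044, β=0.8721, γ=2.3122.
cos(β/2)=0.906417, sin(β/2)=0.422384
d^2_{-2,1}: single k=3 term ⇒ +0.136609;  D = +0.025023-0.134298i
d^2_{-1,1}: k∈[2..3] ⇒ +0.439735 -0.031829 = +0.407906;  D = +0.112168+0.392181i
d^2_{0,1}: k∈[1..2] ⇒ +0.770490 -0.167311 = +0.603179;  D = -0.407322-0.444875i
d^2_{1,1}: k∈[0..1] ⇒ +0.675014 -0.439735 = +0.235278;  D = +0.219640+0.084345i
d^2_{2,1}: single k=0 term ⇒ -0.629102;  D = +0.626198-0.060387i
Y_2^{m'}(θ=2.4623,φ=0.4898) and Σ D·Y over m':
  (+0.0250-0.1343i)·(+0.0850-0.1266i)  (+0.1122+0.3922i)·(-0.3332+0.1776i)  (-0.4073-0.4449i)·(+0.2573+0.0000i)  (+0.2196+0.0843i)·(+0.3332+0.1776i)  (+0.6262-0.0604i)·(+0.0850+0.1266i)
Y_2^1(R⁻¹ n̂) = -0.107681-0.098559i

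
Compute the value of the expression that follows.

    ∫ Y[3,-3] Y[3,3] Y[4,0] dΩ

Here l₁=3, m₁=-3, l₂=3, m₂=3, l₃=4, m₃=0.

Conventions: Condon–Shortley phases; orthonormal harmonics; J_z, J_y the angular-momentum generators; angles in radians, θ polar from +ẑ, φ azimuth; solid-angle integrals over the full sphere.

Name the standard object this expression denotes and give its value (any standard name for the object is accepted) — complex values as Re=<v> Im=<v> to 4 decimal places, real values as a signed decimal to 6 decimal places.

This is a Gaunt coefficient — the integral of a triple product of spherical harmonics over the sphere.
m-sum 0 ✓  L=10 even ✓  0≤4≤6 ✓
Π(2lᵢ+1) = 7×7×9 = 441
triangle coeff Δ(3,3,4) = 1/34650
Σ_t [0,2]: t=0:+1/72 t=1:−1/16 t=2:+1/72 = -5/144
(3j)²=2/77 [(3 3 4; 0 0 0)], sign=-1
Σ_t [2,2]: t=2:+1/1152 = 1/1152
(3j)²=1/154 [(3 3 4; -3 3 0)], sign=+1
⇒ 4πI² = 9/121
I = (-1)√(9/121/(4π)) = -0.07693494

Gaunt coefficient, -0.076935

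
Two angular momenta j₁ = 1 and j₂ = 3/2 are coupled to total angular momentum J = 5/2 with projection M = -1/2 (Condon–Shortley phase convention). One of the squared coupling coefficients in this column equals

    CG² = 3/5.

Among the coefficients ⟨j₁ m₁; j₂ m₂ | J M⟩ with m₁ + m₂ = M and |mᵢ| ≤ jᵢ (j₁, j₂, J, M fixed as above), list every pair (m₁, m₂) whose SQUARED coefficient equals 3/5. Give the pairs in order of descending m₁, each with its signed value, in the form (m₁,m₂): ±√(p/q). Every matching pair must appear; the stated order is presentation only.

(0,-1/2): +√(3/5)

Admissible pairs with m₁+m₂ = M = -1/2: (-1,1/2), (0,-1/2), (1,-3/2)
  (m₁,m₂)=(1,-3/2): CG² = 1/10, CG = +√(1/10)
  (m₁,m₂)=(0,-1/2): CG² = 3/5, CG = +√(3/5)   ← matches the target
  (m₁,m₂)=(-1,1/2): CG² = 3/10, CG = +√(3/10)
Pairs with CG² = 3/5: (0,-1/2): +√(3/5)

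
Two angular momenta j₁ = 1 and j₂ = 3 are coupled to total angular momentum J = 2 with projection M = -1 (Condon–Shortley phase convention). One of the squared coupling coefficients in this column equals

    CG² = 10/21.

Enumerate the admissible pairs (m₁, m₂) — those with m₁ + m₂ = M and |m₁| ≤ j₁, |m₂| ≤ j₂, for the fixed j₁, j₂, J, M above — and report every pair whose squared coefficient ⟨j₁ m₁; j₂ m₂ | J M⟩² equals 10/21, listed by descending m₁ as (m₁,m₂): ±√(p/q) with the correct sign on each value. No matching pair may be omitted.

(1,-2): +√(10/21)

Admissible pairs with m₁+m₂ = M = -1: (-1,0), (0,-1), (1,-2)
  (m₁,m₂)=(1,-2): CG² = 10/21, CG = +√(10/21)   ← matches the target
  (m₁,m₂)=(0,-1): CG² = 8/21, CG = −√(8/21)
  (m₁,m₂)=(-1,0): CG² = 1/7, CG = +√(1/7)
Pairs with CG² = 10/21: (1,-2): +√(10/21)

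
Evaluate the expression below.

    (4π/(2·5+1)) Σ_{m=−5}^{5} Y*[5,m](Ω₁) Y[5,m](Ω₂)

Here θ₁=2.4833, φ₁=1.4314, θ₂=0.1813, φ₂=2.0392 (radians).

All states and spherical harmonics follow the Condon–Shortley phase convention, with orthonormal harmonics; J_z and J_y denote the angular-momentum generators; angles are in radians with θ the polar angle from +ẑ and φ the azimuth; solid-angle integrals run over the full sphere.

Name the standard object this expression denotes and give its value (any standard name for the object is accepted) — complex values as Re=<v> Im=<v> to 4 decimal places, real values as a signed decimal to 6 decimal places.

This sum is the spherical-harmonic addition theorem: it equals the Legendre polynomial P_l(cos γ) of the angle γ between the two directions.
Term-by-term m-sum for l=5 (normalisation 4π/11 = 1.142397):
  term(m=-5) = -0.000003-0.000000i   from Y*(Ω₁)=+0.025530+0.030496i, Y(Ω₂)=-0.000063+0.000062i
  term(m=-4) = +0.000188+0.000162i   from Y*(Ω₁)=-0.137992+0.086050i, Y(Ω₂)=-0.000455-0.001456i
  term(m=-3) = -0.001433-0.005552i   from Y*(Ω₁)=-0.148984-0.335247i, Y(Ω₂)=+0.015416+0.002576i
  term(m=-2) = -0.015782+0.042548i   from Y*(Ω₁)=+0.423145-0.121124i, Y(Ω₂)=-0.061076+0.083069i
  term(m=-1) = +0.030534-0.021241i   from Y*(Ω₁)=+0.012584+0.089687i, Y(Ω₂)=-0.185419-0.366470i
  term(m=+0) = +0.274792+0.000000i   from Y*(Ω₁)=+0.382455-0.000000i, Y(Ω₂)=+0.718495+0.000000i
  term(m=+1) = +0.030534+0.021241i   from Y*(Ω₁)=-0.012584+0.089687i, Y(Ω₂)=+0.185419-0.366470i
  term(m=+2) = -0.015782-0.042548i   from Y*(Ω₁)=+0.423145+0.121124i, Y(Ω₂)=-0.061076-0.083069i
  term(m=+3) = -0.001433+0.005552i   from Y*(Ω₁)=+0.148984-0.335247i, Y(Ω₂)=-0.015416+0.002576i
  term(m=+4) = +0.000188-0.000162i   from Y*(Ω₁)=-0.137992-0.086050i, Y(Ω₂)=-0.000455+0.001456i
  term(m=+5) = -0.000003+0.000000i   from Y*(Ω₁)=-0.025530+0.030496i, Y(Ω₂)=+0.000063+0.000062i
Total Σ_m = +0.301799-0.000000i. Multiply by 1.142397: +0.344774-0.000000i. P_5(cos γ) = 0.344774

Legendre polynomial (addition theorem), +0.344774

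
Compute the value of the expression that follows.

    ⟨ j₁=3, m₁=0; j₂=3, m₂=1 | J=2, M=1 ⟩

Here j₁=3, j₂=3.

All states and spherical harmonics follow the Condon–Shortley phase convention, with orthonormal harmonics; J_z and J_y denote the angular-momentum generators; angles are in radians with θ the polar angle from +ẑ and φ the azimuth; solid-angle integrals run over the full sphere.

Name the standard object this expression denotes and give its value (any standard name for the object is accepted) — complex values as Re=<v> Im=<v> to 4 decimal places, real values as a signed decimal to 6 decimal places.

Clebsch–Gordan coefficient, +√(1/42) ≈ +0.154303

This is a Clebsch–Gordan (vector-coupling) coefficient.
triangle: 4!*2!*2!/9! = 96/362880
(j±m)!: 3!*3!*4!*2!*3!*1! = 10368
prefactor² = (2J+1)*Δ*N² = 96/7
  k=2: +1/(2!*2!*1!*2!*1!*0!) = 1/8
  k=3: −1/(3!*1!*0!*1!*2!*1!) = -1/12
Σ = 1/24  ⇒  CG² = 96/7*(1/24)² = 1/42
CG = +√(1/42) = +0.154303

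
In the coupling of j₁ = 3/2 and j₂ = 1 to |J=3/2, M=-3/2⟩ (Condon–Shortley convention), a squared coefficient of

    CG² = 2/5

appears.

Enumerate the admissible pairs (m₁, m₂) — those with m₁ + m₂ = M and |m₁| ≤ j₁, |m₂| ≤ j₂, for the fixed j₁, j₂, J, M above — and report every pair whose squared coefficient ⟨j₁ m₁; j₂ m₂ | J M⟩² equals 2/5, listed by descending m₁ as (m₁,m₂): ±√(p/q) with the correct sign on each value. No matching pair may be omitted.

Admissible pairs with m₁+m₂ = M = -3/2: (-3/2,0), (-1/2,-1)
  (m₁,m₂)=(-1/2,-1): CG² = 2/5, CG = +√(2/5)   ← matches the target
  (m₁,m₂)=(-3/2,0): CG² = 3/5, CG = −√(3/5)
Pairs with CG² = 2/5: (-1/2,-1): +√(2/5)

(-1/2,-1): +√(2/5)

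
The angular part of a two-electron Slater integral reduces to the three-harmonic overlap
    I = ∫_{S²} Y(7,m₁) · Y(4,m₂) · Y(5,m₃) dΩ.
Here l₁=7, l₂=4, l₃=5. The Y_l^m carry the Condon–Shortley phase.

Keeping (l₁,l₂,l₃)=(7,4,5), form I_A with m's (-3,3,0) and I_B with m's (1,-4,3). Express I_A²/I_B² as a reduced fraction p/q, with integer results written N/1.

105/32

Shared (l₁,l₂,l₃)=(7,4,5): N and (l;000)² cancel in I_A²/I_B².
A: Δ = 6!·8!·2!/17! = 1/6126120; Racah Σ t=5..6: t=5:−1/172800 t=6:+1/414720 = -7/2073600; ⇒ 3j(7 4 5; -3 3 0)² = 343/29172, sgn +1
B: Δ = 6!·8!·2!/17! = 1/6126120; Racah Σ t=0..0: t=0:+1/2073600 = 1/2073600; ⇒ 3j(7 4 5; 1 -4 3)² = 392/109395, sgn +1
I_A²/I_B² = (343/29172)/(392/109395) = 105/32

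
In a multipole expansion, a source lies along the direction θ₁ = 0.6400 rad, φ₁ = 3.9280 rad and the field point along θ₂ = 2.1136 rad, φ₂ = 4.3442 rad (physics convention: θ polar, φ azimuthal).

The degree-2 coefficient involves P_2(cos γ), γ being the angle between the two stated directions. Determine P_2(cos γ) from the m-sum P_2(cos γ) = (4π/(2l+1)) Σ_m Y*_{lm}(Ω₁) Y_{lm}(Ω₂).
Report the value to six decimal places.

-0.495724

Term-by-term m-sum for l=2 (normalisation 4π/5 = 2.513274):
  m=-2: (-0.000278, 0.137761) × (-0.209833, -0.190207) = (0.026262, -0.028854)  (running Σ = (0.026262, -0.028854))
  m=-1: (-0.261405, -0.261934) × (0.122984, -0.318793) = (-0.115651, 0.051121)  (running Σ = (-0.089390, 0.022266))
  m=0: (0.293337, -0.000000) × (-0.062941, 0.000000) = (-0.018463, 0.000000)  (running Σ = (-0.107853, 0.022266))
  m=1: (0.261405, -0.261934) × (-0.122984, -0.318793) = (-0.115651, -0.051121)  (running Σ = (-0.223504, -0.028854))
  m=2: (-0.000278, -0.137761) × (-0.209833, 0.190207) = (0.026262, 0.028854)  (running Σ = (-0.197242, 0.000000))
Σ over m = (-0.197242, 0.000000); ×(4π/5) → (-0.495724, 0.000000). Real part: -0.495724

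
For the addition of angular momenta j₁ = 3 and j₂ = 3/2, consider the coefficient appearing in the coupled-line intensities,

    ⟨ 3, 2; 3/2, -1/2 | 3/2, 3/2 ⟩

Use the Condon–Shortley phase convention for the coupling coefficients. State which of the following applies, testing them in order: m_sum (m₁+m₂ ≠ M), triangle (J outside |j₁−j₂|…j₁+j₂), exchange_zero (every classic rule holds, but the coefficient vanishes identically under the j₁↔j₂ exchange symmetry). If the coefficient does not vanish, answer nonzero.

m-sum: m₁+m₂ = 2+(-1/2) = 3/2, M = 3/2  ✓
triangle: |j₁−j₂| = 3/2 ≤ J = 3/2 ≤ j₁+j₂ = 9/2  ✓
exchange: j₁≠j₂ or m₁≠m₂ — the exchange symmetry imposes no constraint here
value check: CG = −√(2/7) = -0.534522 ≠ 0

nonzero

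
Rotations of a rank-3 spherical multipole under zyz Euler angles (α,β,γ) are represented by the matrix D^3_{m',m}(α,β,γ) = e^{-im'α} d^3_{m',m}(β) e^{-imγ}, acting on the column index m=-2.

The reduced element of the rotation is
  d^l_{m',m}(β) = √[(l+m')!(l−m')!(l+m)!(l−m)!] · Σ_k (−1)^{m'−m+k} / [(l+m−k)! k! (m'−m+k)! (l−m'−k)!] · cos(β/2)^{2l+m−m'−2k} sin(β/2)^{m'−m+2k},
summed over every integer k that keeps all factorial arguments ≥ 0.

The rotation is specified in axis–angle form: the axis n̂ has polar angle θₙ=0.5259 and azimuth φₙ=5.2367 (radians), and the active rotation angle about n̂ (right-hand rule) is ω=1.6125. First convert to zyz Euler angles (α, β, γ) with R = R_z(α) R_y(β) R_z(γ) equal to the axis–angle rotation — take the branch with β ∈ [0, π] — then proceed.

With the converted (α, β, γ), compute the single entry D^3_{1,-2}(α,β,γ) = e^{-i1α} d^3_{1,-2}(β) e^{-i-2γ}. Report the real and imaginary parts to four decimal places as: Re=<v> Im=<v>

Axis–angle → zyz. n̂ = (sinθₙcosφₙ, sinθₙsinφₙ, cosθₙ) = (+0.251305, -0.434559, +0.864872), ω = 1.6125.
R = I cosω + sinω [n̂]ₓ + (1−cosω) n̂n̂ᵀ gives
  R = [+0.024096, -0.977880, -0.207772; +0.750361, +0.155023, -0.642594; +0.660589, -0.140420, +0.737498]
β = atan2(√(R₁₃²+R₂₃²), R₃₃) = 0.741438; α = atan2(R₂₃, R₁₃) mod 2π = 4.399665; γ = atan2(R₃₂, −R₃₁) mod 2π = 3.351043
First d^3_{1,-2}(β=0.7414), then the phase factors e^{-i(1)α} and e^{-i(-2)γ}:
c=cos(0.741438/2)=0.932067, s=sin(0.741438/2)=0.362286; N=√[24·2·1·120]=75.894664
Admissible k: 0..1 (factorial args all ≥0)
  k=0: (−1)^3·75.8947/(12)·0.9321^3·0.3623^3 = -0.243514
  k=1: (−1)^4·75.8947/(24)·0.9321^1·0.3623^5 = +0.018395
d^3_{1,-2}(0.7414) = -0.243514 +0.018395 = -0.225119
Attach z-rotation phases: D = e^{-i(1)(4.3997)}·(-0.225119)·e^{-i(-2)(3.3510)} = +0.150398-0.167509i

Re=0.1504 Im=-0.1675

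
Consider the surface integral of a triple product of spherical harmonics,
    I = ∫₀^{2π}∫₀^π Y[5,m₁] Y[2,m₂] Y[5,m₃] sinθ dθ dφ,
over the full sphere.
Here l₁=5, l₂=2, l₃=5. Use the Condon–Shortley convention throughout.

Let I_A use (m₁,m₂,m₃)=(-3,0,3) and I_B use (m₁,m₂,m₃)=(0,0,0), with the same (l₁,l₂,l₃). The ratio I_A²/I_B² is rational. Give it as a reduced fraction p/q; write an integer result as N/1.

1/100

l's match ⇒ only the (l;m) 3-j factors differ between A and B.
A: triangle coeff Δ(5,2,5) = 1/38610; Σ_t [0,2]: t=0:+1/161280 t=1:−1/5040 t=2:+1/5760 = -1/53760; (3j)²=1/4290 [(5 2 5; -3 0 3)], sign=-1
B: triangle coeff Δ(5,2,5) = 1/38610; Σ_t [0,2]: t=0:+1/2880 t=1:−1/576 t=2:+1/2880 = -1/960; (3j)²=10/429 [(5 2 5; 0 0 0)], sign=+1
I_A²/I_B² = (1/4290)/(10/429) = 1/100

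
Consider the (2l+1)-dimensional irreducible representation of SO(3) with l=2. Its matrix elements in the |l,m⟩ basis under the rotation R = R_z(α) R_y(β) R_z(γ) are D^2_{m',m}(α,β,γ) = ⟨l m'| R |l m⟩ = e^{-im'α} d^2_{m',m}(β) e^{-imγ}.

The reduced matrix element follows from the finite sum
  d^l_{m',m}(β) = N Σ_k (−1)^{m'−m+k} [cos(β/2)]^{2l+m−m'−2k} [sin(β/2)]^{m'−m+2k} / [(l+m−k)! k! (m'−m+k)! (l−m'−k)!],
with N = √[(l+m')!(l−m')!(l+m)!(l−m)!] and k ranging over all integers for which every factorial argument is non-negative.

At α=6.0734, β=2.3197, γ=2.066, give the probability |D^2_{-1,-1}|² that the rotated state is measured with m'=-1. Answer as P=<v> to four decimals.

P=0.1420

D^2_{-1,-1}(6.0734,2.3197,2.0660) = e^{-i·-1·6.0734}·d^2_{-1,-1}(2.3197)·e^{-i·-1·2.0660}. Compute d first:
c=cos(2.319700/2)=0.399477, s=sin(2.319700/2)=0.916743; N=√[1·6·1·6]=6.000000
k∈{0,1} keeps every argument non-negative
  k=0: (−1)^0·6.0000/(6)·0.3995^4·0.9167^0 = +0.025466
  k=1: (−1)^1·6.0000/(2)·0.3995^2·0.9167^2 = -0.402347
d^2_{-1,-1}(2.3197) = +0.025466 -0.402347 = -0.376880
|D^2_{-1,-1}|² = |d^2_{-1,-1}(β)|² = (-0.376880)² = 0.142039 (the z-rotation phases have unit modulus)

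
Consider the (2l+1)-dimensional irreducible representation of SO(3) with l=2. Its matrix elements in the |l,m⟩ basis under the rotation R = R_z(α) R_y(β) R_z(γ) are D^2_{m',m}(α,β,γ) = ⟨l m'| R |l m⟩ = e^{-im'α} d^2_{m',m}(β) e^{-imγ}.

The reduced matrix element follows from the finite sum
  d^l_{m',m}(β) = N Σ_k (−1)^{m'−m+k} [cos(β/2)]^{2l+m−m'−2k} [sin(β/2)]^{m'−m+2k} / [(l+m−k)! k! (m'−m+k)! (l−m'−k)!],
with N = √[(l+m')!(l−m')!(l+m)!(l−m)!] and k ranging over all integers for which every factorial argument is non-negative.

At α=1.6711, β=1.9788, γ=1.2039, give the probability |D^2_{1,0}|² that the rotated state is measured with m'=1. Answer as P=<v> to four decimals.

First d^2_{1,0}(β=1.9788), then the phase factors e^{-i(1)α} and e^{-i(0)γ}:
With c≡cos(β/2)=0.549191 and s≡sin(β/2)=0.835697, N=[6·1·2·2]^{1/2}=4.898979
k∈{0,1} keeps every argument non-negative
  k=0: (−1)^1·4.8990/(2)·0.5492^3·0.8357^1 = -0.339075
  k=1: (−1)^2·4.8990/(2)·0.5492^1·0.8357^3 = +0.785137
d^2_{1,0}(1.9788) = -0.339075 +0.785137 = +0.446062
|D^2_{1,0}|² = |d^2_{1,0}(β)|² = (+0.446062)² = 0.198971 (the z-rotation phases have unit modulus)

P=0.1990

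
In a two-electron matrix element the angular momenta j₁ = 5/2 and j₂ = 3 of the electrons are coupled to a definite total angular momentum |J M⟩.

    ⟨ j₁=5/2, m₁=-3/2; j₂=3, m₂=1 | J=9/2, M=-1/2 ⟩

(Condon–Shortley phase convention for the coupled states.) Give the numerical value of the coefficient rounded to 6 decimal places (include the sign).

−√(35/99) = -0.594588

triangle: 1!×4!×5!/11! = 2880/39916800
(j±m)!: 1!×4!×4!×2!×4!×5! = 3317760
prefactor² = (2J+1)×Δ×N² = 184320/77
  k=0: +1/(0!×1!×4!×4!×0!×1!) = 1/576
  k=1: −1/(1!×0!×3!×3!×1!×2!) = -1/72
Σ = -7/576  ⇒  CG² = 184320/77×(-7/576)² = 35/99
CG = −√(35/99) = -0.594588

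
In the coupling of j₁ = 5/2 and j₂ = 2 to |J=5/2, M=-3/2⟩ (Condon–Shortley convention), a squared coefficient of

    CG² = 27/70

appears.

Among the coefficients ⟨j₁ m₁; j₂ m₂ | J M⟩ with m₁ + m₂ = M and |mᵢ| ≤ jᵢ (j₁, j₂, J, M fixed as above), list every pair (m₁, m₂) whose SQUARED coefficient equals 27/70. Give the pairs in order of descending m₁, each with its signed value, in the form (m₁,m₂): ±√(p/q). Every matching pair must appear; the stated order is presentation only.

(1/2,-2): +√(27/70)

Admissible pairs with m₁+m₂ = M = -3/2: (-5/2,1), (-3/2,0), (-1/2,-1), (1/2,-2)
  (m₁,m₂)=(1/2,-2): CG² = 27/70, CG = +√(27/70)   ← matches the target
  (m₁,m₂)=(-1/2,-1): CG² = 6/35, CG = −√(6/35)
  (m₁,m₂)=(-3/2,0): CG² = 1/70, CG = −√(1/70)
  (m₁,m₂)=(-5/2,1): CG² = 3/7, CG = +√(3/7)
Pairs with CG² = 27/70: (1/2,-2): +√(27/70)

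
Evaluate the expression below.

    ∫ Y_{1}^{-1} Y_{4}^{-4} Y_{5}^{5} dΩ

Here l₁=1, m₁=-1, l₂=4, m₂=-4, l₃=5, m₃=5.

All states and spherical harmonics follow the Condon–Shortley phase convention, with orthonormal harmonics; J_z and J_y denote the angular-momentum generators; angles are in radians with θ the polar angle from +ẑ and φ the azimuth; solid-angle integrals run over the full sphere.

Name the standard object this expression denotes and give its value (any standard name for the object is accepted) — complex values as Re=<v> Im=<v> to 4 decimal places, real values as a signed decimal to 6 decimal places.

This is a Gaunt coefficient — the integral of a triple product of spherical harmonics over the sphere.
Checks pass: Σm=0; 10 even; l₃=5∈[3,5].
(2·1+1)(2·4+1)(2·5+1) = 297
Δ: 0! 2! 8! / 11! → 1/495
sum: t=0:+1/576 = 1/576
3j²(1 4 5; 0 0 0) = Δ·Π!·Σ² = 5/99  (sign -1)
sum: t=0:+1/80640 = 1/80640
3j²(1 4 5; -1 -4 5) = Δ·Π!·Σ² = 1/11  (sign +1)
combine: 4πI² = 297·5/99·1/11 = 15/11
take √, sign -1: I = -0.32941575

Gaunt coefficient, -0.329416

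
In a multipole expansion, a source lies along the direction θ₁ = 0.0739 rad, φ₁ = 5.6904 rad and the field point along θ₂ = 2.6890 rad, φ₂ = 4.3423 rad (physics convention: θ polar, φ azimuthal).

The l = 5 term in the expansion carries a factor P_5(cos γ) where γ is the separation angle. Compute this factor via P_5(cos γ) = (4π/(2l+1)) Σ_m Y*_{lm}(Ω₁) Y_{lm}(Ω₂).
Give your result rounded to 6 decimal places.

Addition theorem: P_5(cos γ) = (4π/11) Σ_m Y*_{lm}(Ω₁) Y_{lm}(Ω₂), m = −5…5:
  m=-5: (-0.000001-0.000000i) × (-0.007134-0.002049i) = +0.000000+0.000000i  (running Σ = +0.000000+0.000000i)
  m=-4: (-0.000031-0.000030i) × (-0.004360-0.048072i) = -0.000001+0.000002i  (running Σ = -0.000001+0.000002i)
  m=-3: (-0.000228-0.001083i) × (+0.162721-0.080727i) = -0.000125-0.000158i  (running Σ = -0.000126-0.000156i)
  m=-2: (+0.006868-0.016937i) × (+0.306941+0.280365i) = +0.006856-0.003273i  (running Σ = +0.006731-0.003429i)
  m=-1: (+0.153921-0.103681i) × (-0.172925+0.445722i) = +0.019596+0.086535i  (running Σ = +0.026327+0.083105i)
  m=0: (+0.897663-0.000000i) × (+0.042600+0.000000i) = +0.038241+0.000000i  (running Σ = +0.064567+0.083105i)
  m=1: (-0.153921-0.103681i) × (+0.172925+0.445722i) = +0.019596-0.086535i  (running Σ = +0.084163-0.003429i)
  m=2: (+0.006868+0.016937i) × (+0.306941-0.280365i) = +0.006856+0.003273i  (running Σ = +0.091020-0.000156i)
  m=3: (+0.000228-0.001083i) × (-0.162721-0.080727i) = -0.000125+0.000158i  (running Σ = +0.090895+0.000002i)
  m=4: (-0.000031+0.000030i) × (-0.004360+0.048072i) = -0.000001-0.000002i  (running Σ = +0.090894+0.000000i)
  m=5: (+0.000001-0.000000i) × (+0.007134-0.002049i) = +0.000000-0.000000i  (running Σ = +0.090894-0.000000i)
Σ over m = +0.090894-0.000000i; ×(4π/11) → +0.103837-0.000000i. Real part: 0.103837

0.103837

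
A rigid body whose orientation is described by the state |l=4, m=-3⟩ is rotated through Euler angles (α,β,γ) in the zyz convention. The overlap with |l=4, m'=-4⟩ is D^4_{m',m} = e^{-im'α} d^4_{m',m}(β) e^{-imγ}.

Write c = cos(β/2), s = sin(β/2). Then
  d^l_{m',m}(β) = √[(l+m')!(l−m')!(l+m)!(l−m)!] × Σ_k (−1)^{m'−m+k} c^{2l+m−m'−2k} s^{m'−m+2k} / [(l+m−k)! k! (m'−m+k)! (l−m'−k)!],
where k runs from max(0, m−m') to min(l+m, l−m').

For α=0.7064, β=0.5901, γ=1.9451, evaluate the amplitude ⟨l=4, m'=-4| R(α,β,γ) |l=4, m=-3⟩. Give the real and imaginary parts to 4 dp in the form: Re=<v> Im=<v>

Re=-0.4360 Im=0.4176

D^4_{-4,-3}(0.7064,0.5901,1.9451) = e^{-i·-4·0.7064}·d^4_{-4,-3}(0.5901)·e^{-i·-3·1.9451}. Compute d first:
Half-angle: c=0.956788, s=0.290788. N=√(1·40320·1·5040)=14255.272709
Admissible k: 1..1 (factorial args all ≥0)
  k=1: (−1)^0·14255.2727/(5040)·0.9568^7·0.2908^1 = +0.603712
d^4_{-4,-3}(0.5901) = +0.603712
Phases: e^{-i·(-4)·0.7064}=-0.950488+0.310760i, e^{-i·(-3)·1.9451}=+0.901365-0.433060i ⇒ D=-0.435976+0.417604i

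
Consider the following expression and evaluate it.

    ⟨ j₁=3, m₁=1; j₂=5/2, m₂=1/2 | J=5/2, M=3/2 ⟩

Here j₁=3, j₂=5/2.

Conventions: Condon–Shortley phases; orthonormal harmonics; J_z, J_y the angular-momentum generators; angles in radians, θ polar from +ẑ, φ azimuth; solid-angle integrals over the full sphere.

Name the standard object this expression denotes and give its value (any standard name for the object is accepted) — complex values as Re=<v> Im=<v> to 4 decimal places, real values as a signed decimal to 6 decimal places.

Clebsch–Gordan coefficient, −√(1/35) ≈ -0.169031

This is a Clebsch–Gordan (vector-coupling) coefficient.
j₁+j₂−J=3  J+j₁−j₂=3  J−j₁+j₂=2  j₁+j₂+J+1=9
(j₁±m₁, j₂±m₂, J±M) = (4,2,3,2,4,1)
P² = 576/35
sum k=1..2:
  [1] −1/8 = -1/8
  [2] +1/12 = 1/12
S = -1/24
C² = P²·S² = 1/35 ; C = -0.169031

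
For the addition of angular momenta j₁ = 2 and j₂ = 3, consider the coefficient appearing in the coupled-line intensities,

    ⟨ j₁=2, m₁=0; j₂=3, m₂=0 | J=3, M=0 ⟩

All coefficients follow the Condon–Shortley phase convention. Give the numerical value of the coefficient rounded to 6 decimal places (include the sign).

−√(4/15) = -0.516398

triangle: 2!*2!*4!/9! = 96/362880
(j±m)!: 2!*2!*3!*3!*3!*3! = 5184
prefactor² = (2J+1)*Δ*N² = 48/5
  k=0: +1/(0!*2!*2!*3!*0!*1!) = 1/24
  k=1: −1/(1!*1!*1!*2!*1!*2!) = -1/4
  k=2: +1/(2!*0!*0!*1!*2!*3!) = 1/24
Σ = -1/6  ⇒  CG² = 48/5*(-1/6)² = 4/15
CG = −√(4/15) = -0.516398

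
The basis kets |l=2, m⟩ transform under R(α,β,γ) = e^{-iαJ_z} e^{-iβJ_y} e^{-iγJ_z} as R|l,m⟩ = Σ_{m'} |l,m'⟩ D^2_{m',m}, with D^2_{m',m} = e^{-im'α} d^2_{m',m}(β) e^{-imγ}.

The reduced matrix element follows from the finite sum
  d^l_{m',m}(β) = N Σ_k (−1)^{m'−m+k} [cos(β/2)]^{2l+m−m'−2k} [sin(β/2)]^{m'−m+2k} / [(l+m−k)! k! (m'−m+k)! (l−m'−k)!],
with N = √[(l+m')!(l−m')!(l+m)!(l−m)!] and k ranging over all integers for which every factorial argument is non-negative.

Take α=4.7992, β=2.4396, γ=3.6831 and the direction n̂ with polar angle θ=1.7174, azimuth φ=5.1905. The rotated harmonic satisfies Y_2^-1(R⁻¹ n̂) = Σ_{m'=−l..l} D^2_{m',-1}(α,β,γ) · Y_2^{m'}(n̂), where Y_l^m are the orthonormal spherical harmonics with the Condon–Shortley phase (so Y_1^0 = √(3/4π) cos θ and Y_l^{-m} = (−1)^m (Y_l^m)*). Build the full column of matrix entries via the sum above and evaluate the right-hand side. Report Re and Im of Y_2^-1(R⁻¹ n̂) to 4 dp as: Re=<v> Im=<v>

Re=0.1752 Im=0.3442

Need the full column D^2_{m',-1} for m'=−2..2 at α=4.7992, β=2.4396, γ=3.6831.
cos(β/2)=0.343834, sin(β/2)=0.939031
d^2_{-2,-1}: single k=1 term ⇒ +0.076340;  D = +0.057638+0.050058i
d^2_{-1,-1}: k∈[0..1] ⇒ +0.013976 -0.312736 = -0.298759;  D = +0.175606-0.241701i
d^2_{0,-1}: k∈[0..1] ⇒ -0.093498 +0.697370 = +0.603872;  D = -0.517478-0.311253i
d^2_{1,-1}: k∈[0..1] ⇒ +0.312736 -0.777533 = -0.464798;  D = -0.204134+0.417572i
d^2_{2,-1}: single k=0 term ⇒ -0.569400;  D = -0.531301-0.204781i
Y_2^{m'}(θ=1.7174,φ=5.1905) and Σ D·Y over m':
  (+0.0576+0.0501i)·(-0.2180+0.3089i)  (+0.1756-0.2417i)·(-0.0514-0.0991i)  (-0.5175-0.3113i)·(-0.2952+0.0000i)  (-0.2041+0.4176i)·(+0.0514-0.0991i)  (-0.5313-0.2048i)·(-0.2180-0.3089i)
Y_2^-1(R⁻¹ n̂) = +0.175226+0.344200i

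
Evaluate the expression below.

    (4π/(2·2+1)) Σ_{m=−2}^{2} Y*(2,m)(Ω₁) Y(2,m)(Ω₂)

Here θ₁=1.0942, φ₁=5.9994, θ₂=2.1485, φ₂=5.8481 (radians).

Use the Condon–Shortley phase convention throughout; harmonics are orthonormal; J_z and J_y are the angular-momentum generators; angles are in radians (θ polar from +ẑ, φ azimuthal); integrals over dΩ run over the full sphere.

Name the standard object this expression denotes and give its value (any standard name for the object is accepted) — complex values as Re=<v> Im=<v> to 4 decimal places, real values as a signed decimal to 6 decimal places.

Legendre polynomial (addition theorem), -0.146678

This sum is the spherical-harmonic addition theorem: it equals the Legendre polynomial P_l(cos γ) of the angle γ between the two directions.
Term-by-term m-sum for l=2 (normalisation 4π/5 = 2.513274):
  m=-2: Y*=+0.257162-0.163952i  Y=+0.174762+0.207222i  product +0.078917+0.024637i
  m=-1: Y*=+0.302321-0.088174i  Y=-0.320498-0.148964i  product -0.110028-0.016775i
  m=+0: Y*=-0.116261-0.000000i  Y=-0.033217+0.000000i  product +0.003862+0.000000i
  m=+1: Y*=-0.302321-0.088174i  Y=+0.320498-0.148964i  product -0.110028+0.016775i
  m=+2: Y*=+0.257162+0.163952i  Y=+0.174762-0.207222i  product +0.078917-0.024637i
Accumulated sum -0.058361+0.000000i; after 4π/(2l+1) scaling, -0.146678+0.000000i ⇒ P_2 = -0.146678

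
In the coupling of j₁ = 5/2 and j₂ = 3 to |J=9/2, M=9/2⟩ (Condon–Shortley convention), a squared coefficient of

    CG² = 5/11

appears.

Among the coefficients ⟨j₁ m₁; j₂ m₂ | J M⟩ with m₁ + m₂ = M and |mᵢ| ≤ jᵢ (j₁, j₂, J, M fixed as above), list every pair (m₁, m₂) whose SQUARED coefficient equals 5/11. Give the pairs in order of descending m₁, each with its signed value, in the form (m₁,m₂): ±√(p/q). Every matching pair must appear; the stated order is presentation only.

Admissible pairs with m₁+m₂ = M = 9/2: (3/2,3), (5/2,2)
  (m₁,m₂)=(5/2,2): CG² = 5/11, CG = +√(5/11)   ← matches the target
  (m₁,m₂)=(3/2,3): CG² = 6/11, CG = −√(6/11)
Pairs with CG² = 5/11: (5/2,2): +√(5/11)

(5/2,2): +√(5/11)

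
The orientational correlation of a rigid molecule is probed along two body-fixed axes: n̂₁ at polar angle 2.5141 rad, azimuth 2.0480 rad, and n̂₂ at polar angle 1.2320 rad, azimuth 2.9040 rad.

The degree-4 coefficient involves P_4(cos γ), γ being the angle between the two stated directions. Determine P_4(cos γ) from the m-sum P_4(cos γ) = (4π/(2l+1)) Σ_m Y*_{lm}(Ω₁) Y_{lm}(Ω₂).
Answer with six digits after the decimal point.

0.342263

Expand P_4 via completeness: Σ_{m} conj(Y_{4,m}) at Ω₁ times Y_{4,m} at Ω₂ —
  [-4]  conj(Y_{4,-4})(Ω₁) = -0.01744 + 0.04961j ; Y_{4,-4}(Ω₂) = 0.20358 + 0.28491j ; Δ = -0.01768 + 0.00513j
  [-3]  conj(Y_{4,-3})(Ω₁) = -0.20308 + 0.02845j ; Y_{4,-3}(Ω₂) = -0.26404 - 0.22823j ; Δ = 0.06011 + 0.03884j
  [-2]  conj(Y_{4,-2})(Ω₁) = -0.23912 - 0.33751j ; Y_{4,-2}(Ω₂) = -0.06001 - 0.03088j ; Δ = 0.00393 + 0.02764j
  [-1]  conj(Y_{4,-1})(Ω₁) = 0.16390 - 0.31698j ; Y_{4,-1}(Ω₂) = 0.32094 + 0.07772j ; Δ = 0.07724 - 0.08899j
  [+0]  conj(Y_{4,0})(Ω₁) = -0.17237 + 0.00000j ; Y_{4,0}(Ω₂) = 0.01199 + 0.00000j ; Δ = -0.00207 + 0.00000j
  [+1]  conj(Y_{4,1})(Ω₁) = -0.16390 - 0.31698j ; Y_{4,1}(Ω₂) = -0.32094 + 0.07772j ; Δ = 0.07724 + 0.08899j
  [+2]  conj(Y_{4,2})(Ω₁) = -0.23912 + 0.33751j ; Y_{4,2}(Ω₂) = -0.06001 + 0.03088j ; Δ = 0.00393 - 0.02764j
  [+3]  conj(Y_{4,3})(Ω₁) = 0.20308 + 0.02845j ; Y_{4,3}(Ω₂) = 0.26404 - 0.22823j ; Δ = 0.06011 - 0.03884j
  [+4]  conj(Y_{4,4})(Ω₁) = -0.01744 - 0.04961j ; Y_{4,4}(Ω₂) = 0.20358 - 0.28491j ; Δ = -0.01768 - 0.00513j
Accumulated sum 0.24513 + 0.00000j; after 4π/(2l+1) scaling, 0.34226 + 0.00000j ⇒ P_4 = 0.342263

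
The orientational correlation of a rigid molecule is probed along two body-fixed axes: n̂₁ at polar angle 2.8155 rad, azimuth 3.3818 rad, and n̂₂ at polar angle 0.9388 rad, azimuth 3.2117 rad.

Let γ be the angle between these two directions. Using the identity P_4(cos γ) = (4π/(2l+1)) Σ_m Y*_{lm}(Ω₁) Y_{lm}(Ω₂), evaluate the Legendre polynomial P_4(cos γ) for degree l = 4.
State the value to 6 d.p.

0.064221

Expand P_4 via completeness: Σ_{m} conj(Y_{4,m}) at Ω₁ times Y_{4,m} at Ω₂ —
  term(m=-4) = +0.000679+0.000550i   from Y*(Ω₁)=+0.002670+0.003820i, Y(Ω₂)=+0.180223-0.051908i
  term(m=-3) = -0.013211-0.007395i   from Y*(Ω₁)=+0.029288+0.025720i, Y(Ω₂)=-0.379839+0.081088i
  term(m=-2) = +0.053711+0.019012i   from Y*(Ω₁)=+0.160789+0.083793i, Y(Ω₂)=+0.311158-0.043917i
  term(m=-1) = +0.058326+0.010018i   from Y*(Ω₁)=+0.457602+0.112083i, Y(Ω₂)=+0.125304-0.008799i
  term(m=+0) = -0.153016+0.000000i   from Y*(Ω₁)=+0.451045-0.000000i, Y(Ω₂)=-0.339247+0.000000i
  term(m=+1) = +0.058326-0.010018i   from Y*(Ω₁)=-0.457602+0.112083i, Y(Ω₂)=-0.125304-0.008799i
  term(m=+2) = +0.053711-0.019012i   from Y*(Ω₁)=+0.160789-0.083793i, Y(Ω₂)=+0.311158+0.043917i
  term(m=+3) = -0.013211+0.007395i   from Y*(Ω₁)=-0.029288+0.025720i, Y(Ω₂)=+0.379839+0.081088i
  term(m=+4) = +0.000679-0.000550i   from Y*(Ω₁)=+0.002670-0.003820i, Y(Ω₂)=+0.180223+0.051908i
Total Σ_m = +0.045995-0.000000i. Multiply by 1.396263: +0.064221-0.000000i. P_4(cos γ) = 0.064221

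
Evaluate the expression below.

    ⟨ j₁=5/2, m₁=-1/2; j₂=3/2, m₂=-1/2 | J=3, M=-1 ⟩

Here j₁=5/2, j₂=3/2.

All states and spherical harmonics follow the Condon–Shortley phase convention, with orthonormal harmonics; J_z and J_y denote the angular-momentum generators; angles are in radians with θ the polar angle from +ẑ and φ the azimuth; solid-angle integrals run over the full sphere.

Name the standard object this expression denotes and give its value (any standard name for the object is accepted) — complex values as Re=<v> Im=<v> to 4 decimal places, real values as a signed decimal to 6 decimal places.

Clebsch–Gordan coefficient, +√(1/60) ≈ +0.129099

This is a Clebsch–Gordan (vector-coupling) coefficient.
j₁+j₂−J=1  J+j₁−j₂=4  J−j₁+j₂=2  j₁+j₂+J+1=8
(j₁±m₁, j₂±m₂, J±M) = (2,3,1,2,2,4)
P² = 48/5
sum k=0..1:
  [0] +1/6 = 1/6
  [1] −1/8 = -1/8
S = 1/24
C² = P²·S² = 1/60 ; C = +0.129099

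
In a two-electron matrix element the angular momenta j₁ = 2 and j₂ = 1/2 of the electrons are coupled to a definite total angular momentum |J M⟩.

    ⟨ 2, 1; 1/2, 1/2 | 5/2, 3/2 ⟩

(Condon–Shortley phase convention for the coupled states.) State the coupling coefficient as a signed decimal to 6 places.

+0.894427  (= +√(4/5))

j₁+j₂−J=0  J+j₁−j₂=4  J−j₁+j₂=1  j₁+j₂+J+1=6
(j₁±m₁, j₂±m₂, J±M) = (3,1,1,0,4,1)
P² = 144/5
sum k=0..0:
  [0] +1/6 = 1/6
S = 1/6
C² = P²·S² = 4/5 ; C = +0.894427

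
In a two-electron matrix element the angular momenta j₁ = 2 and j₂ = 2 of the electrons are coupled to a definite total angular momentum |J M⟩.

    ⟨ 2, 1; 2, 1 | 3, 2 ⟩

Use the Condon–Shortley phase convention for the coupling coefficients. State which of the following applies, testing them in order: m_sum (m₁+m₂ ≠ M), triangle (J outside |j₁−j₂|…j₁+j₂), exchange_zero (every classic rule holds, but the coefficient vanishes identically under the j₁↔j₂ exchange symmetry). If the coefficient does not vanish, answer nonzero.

m-sum: m₁+m₂ = 1+1 = 2, M = 2  ✓
triangle: |j₁−j₂| = 0 ≤ J = 3 ≤ j₁+j₂ = 4  ✓
exchange: j₁=j₂ and m₁=m₂, and (−1)^(j₁+j₂−J) = (−1)^1 = −1 forces ⟨j₁m₁;j₂m₂|JM⟩ = −⟨j₂m₂;j₁m₁|JM⟩ = −⟨j₁m₁;j₂m₂|JM⟩ ⇒ the coefficient vanishes identically
Racah sum check: Σ_k collapses to 0 ⇒ CG = 0

exchange_zero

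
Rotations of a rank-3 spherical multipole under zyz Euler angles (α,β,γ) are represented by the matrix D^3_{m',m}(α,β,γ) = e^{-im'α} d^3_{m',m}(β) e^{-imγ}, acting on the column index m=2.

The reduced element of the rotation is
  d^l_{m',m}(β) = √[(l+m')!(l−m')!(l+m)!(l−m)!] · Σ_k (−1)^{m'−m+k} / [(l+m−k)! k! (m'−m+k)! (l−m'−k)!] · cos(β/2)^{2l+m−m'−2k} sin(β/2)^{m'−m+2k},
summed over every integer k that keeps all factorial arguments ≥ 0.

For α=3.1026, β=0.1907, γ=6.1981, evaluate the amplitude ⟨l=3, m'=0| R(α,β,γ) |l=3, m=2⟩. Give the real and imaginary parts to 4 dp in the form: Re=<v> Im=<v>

Re=0.0476 Im=0.0082

Split into d^3_{0,2}(β=0.1907) × two z-phases.
With c≡cos(β/2)=0.995458 and s≡sin(β/2)=0.095206, N=[6·6·120·1]^{1/2}=65.726707
k∈{2,3} keeps every argument non-negative
  k=2: (−1)^0·65.7267/(12)·0.9955^4·0.0952^2 = +0.048750
  k=3: (−1)^1·65.7267/(12)·0.9955^2·0.0952^4 = -0.000446
d^3_{0,2}(0.1907) = +0.048750 -0.000446 = +0.048304
Attach z-rotation phases: D = e^{-i(0)(3.1026)}·(+0.048304)·e^{-i(2)(6.1981)} = +0.047607+0.008180i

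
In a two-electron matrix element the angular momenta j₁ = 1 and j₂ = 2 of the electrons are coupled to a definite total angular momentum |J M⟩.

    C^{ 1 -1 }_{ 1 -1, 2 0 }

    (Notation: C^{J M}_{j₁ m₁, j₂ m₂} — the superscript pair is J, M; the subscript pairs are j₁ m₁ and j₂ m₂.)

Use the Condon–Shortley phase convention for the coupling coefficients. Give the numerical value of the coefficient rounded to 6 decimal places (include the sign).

√[3·2!0!2!/5! · 0!2!2!2!0!2!] = √(8/5)
  +(−1)^2/∏(2,0,0,0,0,2)! = 1/4  (running 1/4)
⟨..|..⟩ = √(8/5)·(1/4) = +0.316228

+√(1/10) ≈ +0.316228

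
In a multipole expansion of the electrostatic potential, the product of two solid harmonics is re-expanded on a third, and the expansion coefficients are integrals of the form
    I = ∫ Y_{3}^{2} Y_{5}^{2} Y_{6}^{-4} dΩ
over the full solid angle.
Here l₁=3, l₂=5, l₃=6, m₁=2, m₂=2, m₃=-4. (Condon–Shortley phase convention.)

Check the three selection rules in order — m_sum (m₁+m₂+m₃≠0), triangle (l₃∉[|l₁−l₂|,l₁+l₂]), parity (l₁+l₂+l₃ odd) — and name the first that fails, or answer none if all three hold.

Σmᵢ = 0  ✓
l₃∈[|l₁−l₂|,l₁+l₂]=[2,8], have l₃=6  ✓
Σlᵢ = 14 ⇒ even  ✓

none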